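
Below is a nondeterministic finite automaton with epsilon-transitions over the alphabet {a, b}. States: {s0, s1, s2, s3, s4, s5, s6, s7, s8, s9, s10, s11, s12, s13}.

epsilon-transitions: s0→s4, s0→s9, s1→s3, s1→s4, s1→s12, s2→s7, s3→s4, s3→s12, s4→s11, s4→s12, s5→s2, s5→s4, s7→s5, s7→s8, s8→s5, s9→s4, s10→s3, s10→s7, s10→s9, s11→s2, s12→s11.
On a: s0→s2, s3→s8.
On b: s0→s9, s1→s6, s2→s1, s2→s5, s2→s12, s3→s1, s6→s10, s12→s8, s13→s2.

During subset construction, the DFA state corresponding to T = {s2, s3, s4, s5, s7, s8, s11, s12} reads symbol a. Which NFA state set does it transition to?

s3 on a → {s8}.
No a-transition from s2, s4, s5, s7, s8, s11, s12.
Union after reading a: {s8}.
Now take the epsilon-closure:
From s8 via epsilon: add s5.
From s5 via epsilon: add s2, s4.
From s2 via epsilon: add s7.
From s4 via epsilon: add s11, s12.
No new states can be added; the closed set is {s2, s4, s5, s7, s8, s11, s12}.

{s2, s4, s5, s7, s8, s11, s12}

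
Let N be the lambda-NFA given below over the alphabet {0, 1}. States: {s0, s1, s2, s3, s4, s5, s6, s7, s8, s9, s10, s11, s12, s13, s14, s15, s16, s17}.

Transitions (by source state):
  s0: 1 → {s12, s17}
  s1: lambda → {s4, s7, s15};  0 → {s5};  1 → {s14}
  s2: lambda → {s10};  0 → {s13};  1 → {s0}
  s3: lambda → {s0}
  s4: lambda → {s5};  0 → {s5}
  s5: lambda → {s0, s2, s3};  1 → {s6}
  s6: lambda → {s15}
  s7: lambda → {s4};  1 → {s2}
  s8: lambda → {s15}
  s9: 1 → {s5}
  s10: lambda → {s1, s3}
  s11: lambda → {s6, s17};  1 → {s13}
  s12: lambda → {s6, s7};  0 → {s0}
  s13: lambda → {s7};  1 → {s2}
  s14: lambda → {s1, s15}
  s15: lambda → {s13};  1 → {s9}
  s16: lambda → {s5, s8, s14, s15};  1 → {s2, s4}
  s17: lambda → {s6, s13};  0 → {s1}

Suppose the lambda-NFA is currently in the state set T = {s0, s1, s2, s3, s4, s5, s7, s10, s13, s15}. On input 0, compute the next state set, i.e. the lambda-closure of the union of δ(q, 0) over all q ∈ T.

{s0, s1, s2, s3, s4, s5, s7, s10, s13, s15}

s1 on 0 → {s5}.
s2 on 0 → {s13}.
s4 on 0 → {s5}.
No 0-transition from s0, s3, s5, s7, s10, s13, s15.
Union after reading 0: {s5, s13}.
Now take the lambda-closure:
From s5 via lambda: add s0, s2, s3.
From s13 via lambda: add s7.
From s2 via lambda: add s10.
From s7 via lambda: add s4.
From s10 via lambda: add s1.
From s1 via lambda: add s15.
No new states can be added; the closed set is {s0, s1, s2, s3, s4, s5, s7, s10, s13, s15}.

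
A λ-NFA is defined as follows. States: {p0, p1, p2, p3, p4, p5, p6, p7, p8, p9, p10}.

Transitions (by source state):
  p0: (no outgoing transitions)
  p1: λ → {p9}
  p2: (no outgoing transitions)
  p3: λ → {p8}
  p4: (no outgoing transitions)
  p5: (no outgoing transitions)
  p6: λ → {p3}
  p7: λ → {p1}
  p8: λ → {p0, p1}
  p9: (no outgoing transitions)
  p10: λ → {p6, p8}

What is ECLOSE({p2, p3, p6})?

{p0, p1, p2, p3, p6, p8, p9}

Start with {p2, p3, p6}.
From p3 via λ: add p8.
From p8 via λ: add p0, p1.
From p1 via λ: add p9.
No new states can be added; the closed set is {p0, p1, p2, p3, p6, p8, p9}.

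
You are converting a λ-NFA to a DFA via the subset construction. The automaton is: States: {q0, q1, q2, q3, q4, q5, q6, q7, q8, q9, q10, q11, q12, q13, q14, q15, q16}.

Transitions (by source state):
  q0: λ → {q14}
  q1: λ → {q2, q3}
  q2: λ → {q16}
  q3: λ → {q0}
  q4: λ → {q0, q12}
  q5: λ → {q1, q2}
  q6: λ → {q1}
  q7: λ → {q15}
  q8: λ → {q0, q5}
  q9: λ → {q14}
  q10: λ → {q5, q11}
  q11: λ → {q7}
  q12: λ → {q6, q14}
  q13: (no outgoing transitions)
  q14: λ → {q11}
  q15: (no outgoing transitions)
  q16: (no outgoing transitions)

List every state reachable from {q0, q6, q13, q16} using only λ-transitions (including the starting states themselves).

Start with {q0, q6, q13, q16}.
From q0 via λ: add q14.
From q6 via λ: add q1.
From q1 via λ: add q2, q3.
From q14 via λ: add q11.
From q11 via λ: add q7.
From q7 via λ: add q15.
No new states can be added; the closed set is {q0, q1, q2, q3, q6, q7, q11, q13, q14, q15, q16}.

{q0, q1, q2, q3, q6, q7, q11, q13, q14, q15, q16}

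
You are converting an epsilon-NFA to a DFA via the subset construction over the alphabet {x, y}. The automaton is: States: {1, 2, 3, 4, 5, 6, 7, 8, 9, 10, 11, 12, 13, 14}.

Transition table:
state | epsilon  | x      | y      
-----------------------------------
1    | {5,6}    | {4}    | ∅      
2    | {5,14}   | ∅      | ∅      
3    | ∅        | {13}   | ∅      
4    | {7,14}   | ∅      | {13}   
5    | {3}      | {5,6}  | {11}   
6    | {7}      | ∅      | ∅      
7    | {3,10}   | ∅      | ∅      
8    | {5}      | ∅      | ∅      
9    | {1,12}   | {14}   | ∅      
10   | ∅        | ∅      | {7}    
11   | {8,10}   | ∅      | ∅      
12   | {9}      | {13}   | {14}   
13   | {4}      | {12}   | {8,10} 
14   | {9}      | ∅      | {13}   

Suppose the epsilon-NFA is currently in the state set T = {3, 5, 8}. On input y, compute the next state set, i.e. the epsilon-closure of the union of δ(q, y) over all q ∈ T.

5 on y → {11}.
No y-transition from 3, 8.
Union after reading y: {11}.
Now take the epsilon-closure:
From 11 via epsilon: add 8, 10.
From 8 via epsilon: add 5.
From 5 via epsilon: add 3.
No new states can be added; the closed set is {3, 5, 8, 10, 11}.

{3, 5, 8, 10, 11}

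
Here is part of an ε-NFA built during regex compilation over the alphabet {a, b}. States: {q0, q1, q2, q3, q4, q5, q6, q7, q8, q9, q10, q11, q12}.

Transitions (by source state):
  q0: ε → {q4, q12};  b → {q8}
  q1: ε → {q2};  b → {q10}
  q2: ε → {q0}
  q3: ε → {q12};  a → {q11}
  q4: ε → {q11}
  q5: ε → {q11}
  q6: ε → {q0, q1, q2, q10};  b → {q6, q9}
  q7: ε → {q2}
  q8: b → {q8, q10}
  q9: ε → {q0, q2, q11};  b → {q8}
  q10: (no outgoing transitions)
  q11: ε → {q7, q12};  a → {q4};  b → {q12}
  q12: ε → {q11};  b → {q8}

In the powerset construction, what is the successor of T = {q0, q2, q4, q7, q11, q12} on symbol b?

q0 on b → {q8}.
q11 on b → {q12}.
q12 on b → {q8}.
No b-transition from q2, q4, q7.
Union after reading b: {q8, q12}.
Now take the ε-closure:
From q12 via ε: add q11.
From q11 via ε: add q7.
From q7 via ε: add q2.
From q2 via ε: add q0.
From q0 via ε: add q4.
No new states can be added; the closed set is {q0, q2, q4, q7, q8, q11, q12}.

{q0, q2, q4, q7, q8, q11, q12}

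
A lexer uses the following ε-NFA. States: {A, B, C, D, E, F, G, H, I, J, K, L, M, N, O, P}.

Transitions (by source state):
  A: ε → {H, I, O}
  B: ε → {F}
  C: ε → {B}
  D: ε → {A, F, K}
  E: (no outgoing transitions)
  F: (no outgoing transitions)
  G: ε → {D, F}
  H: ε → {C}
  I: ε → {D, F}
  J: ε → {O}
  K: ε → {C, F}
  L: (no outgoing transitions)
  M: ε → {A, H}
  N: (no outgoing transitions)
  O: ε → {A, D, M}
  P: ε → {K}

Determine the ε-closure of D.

Start with {D}.
From D via ε: add A, F, K.
From A via ε: add H, I, O.
From K via ε: add C.
From C via ε: add B.
From O via ε: add M.
No new states can be added; the closed set is {A, B, C, D, F, H, I, K, M, O}.

{A, B, C, D, F, H, I, K, M, O}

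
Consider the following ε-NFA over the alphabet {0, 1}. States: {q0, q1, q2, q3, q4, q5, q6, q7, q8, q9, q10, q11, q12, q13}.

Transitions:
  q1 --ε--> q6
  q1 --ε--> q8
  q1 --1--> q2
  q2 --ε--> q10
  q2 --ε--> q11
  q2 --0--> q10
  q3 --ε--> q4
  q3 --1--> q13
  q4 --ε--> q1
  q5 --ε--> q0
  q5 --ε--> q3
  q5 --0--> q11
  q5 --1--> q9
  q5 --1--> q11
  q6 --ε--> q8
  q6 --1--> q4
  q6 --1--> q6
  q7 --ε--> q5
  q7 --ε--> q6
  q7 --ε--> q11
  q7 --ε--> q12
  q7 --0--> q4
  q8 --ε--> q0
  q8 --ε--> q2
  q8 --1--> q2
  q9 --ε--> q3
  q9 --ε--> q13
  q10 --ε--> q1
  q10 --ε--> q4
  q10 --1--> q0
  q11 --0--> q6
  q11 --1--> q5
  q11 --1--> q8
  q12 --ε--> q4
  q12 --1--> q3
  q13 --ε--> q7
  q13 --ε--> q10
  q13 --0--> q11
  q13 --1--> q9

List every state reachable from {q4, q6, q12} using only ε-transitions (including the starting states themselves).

{q0, q1, q2, q4, q6, q8, q10, q11, q12}

Start with {q4, q6, q12}.
From q4 via ε: add q1.
From q6 via ε: add q8.
From q8 via ε: add q0, q2.
From q2 via ε: add q10, q11.
No new states can be added; the closed set is {q0, q1, q2, q4, q6, q8, q10, q11, q12}.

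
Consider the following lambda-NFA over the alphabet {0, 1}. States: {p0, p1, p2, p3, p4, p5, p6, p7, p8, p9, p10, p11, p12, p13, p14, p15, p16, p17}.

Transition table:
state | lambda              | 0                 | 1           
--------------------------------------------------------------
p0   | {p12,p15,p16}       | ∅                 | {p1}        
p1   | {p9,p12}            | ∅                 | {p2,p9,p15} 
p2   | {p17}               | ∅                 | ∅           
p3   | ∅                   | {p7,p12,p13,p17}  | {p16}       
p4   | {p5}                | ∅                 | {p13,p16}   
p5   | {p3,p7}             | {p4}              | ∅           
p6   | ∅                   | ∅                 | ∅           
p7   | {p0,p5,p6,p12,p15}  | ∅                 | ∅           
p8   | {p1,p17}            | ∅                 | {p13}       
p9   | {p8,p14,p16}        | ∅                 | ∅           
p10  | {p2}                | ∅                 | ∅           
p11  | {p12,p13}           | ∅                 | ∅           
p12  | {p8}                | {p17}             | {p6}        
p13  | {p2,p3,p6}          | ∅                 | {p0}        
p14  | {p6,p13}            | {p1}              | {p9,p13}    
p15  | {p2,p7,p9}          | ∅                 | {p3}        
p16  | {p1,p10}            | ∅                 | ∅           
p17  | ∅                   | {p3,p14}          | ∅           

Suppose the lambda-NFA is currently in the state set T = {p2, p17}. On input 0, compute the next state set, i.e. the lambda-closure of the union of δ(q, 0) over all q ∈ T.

p17 on 0 → {p3, p14}.
No 0-transition from p2.
Union after reading 0: {p3, p14}.
Now take the lambda-closure:
From p14 via lambda: add p6, p13.
From p13 via lambda: add p2.
From p2 via lambda: add p17.
No new states can be added; the closed set is {p2, p3, p6, p13, p14, p17}.

{p2, p3, p6, p13, p14, p17}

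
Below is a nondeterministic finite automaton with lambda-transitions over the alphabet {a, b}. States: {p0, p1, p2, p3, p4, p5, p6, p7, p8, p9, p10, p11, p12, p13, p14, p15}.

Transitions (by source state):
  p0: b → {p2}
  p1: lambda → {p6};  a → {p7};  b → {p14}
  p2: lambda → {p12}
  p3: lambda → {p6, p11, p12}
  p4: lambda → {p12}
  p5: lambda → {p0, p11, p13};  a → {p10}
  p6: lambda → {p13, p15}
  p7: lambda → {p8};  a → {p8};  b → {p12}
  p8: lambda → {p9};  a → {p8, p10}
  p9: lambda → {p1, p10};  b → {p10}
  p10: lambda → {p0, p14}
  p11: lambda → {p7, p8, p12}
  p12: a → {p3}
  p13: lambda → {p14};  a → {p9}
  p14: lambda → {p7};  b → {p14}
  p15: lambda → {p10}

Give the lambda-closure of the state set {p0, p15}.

{p0, p1, p6, p7, p8, p9, p10, p13, p14, p15}

Start with {p0, p15}.
From p15 via lambda: add p10.
From p10 via lambda: add p14.
From p14 via lambda: add p7.
From p7 via lambda: add p8.
From p8 via lambda: add p9.
From p9 via lambda: add p1.
From p1 via lambda: add p6.
From p6 via lambda: add p13.
No new states can be added; the closed set is {p0, p1, p6, p7, p8, p9, p10, p13, p14, p15}.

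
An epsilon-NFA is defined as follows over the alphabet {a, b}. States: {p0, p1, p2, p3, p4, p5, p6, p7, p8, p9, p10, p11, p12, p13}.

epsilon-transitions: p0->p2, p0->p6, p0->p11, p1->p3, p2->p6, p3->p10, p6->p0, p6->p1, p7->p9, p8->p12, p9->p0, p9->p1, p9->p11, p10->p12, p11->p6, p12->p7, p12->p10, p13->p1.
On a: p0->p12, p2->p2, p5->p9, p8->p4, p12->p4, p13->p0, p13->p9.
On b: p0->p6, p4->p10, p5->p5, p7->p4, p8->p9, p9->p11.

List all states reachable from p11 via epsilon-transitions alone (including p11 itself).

{p0, p1, p2, p3, p6, p7, p9, p10, p11, p12}

Start with {p11}.
From p11 via epsilon: add p6.
From p6 via epsilon: add p0, p1.
From p0 via epsilon: add p2.
From p1 via epsilon: add p3.
From p3 via epsilon: add p10.
From p10 via epsilon: add p12.
From p12 via epsilon: add p7.
From p7 via epsilon: add p9.
No new states can be added; the closed set is {p0, p1, p2, p3, p6, p7, p9, p10, p11, p12}.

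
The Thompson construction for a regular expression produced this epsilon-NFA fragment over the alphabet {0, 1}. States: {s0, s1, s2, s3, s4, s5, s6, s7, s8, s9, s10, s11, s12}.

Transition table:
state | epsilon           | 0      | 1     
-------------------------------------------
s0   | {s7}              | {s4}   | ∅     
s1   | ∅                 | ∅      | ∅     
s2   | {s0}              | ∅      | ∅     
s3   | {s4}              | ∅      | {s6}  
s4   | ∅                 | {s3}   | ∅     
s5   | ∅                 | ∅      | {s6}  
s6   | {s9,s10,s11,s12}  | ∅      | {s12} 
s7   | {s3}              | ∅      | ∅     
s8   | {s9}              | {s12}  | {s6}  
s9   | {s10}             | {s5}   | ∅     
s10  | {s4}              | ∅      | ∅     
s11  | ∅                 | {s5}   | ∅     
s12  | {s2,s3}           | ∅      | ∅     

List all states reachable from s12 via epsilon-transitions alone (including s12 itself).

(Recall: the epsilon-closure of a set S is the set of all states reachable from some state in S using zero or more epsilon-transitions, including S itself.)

{s0, s2, s3, s4, s7, s12}

Start with {s12}.
From s12 via epsilon: add s2, s3.
From s2 via epsilon: add s0.
From s3 via epsilon: add s4.
From s0 via epsilon: add s7.
No new states can be added; the closed set is {s0, s2, s3, s4, s7, s12}.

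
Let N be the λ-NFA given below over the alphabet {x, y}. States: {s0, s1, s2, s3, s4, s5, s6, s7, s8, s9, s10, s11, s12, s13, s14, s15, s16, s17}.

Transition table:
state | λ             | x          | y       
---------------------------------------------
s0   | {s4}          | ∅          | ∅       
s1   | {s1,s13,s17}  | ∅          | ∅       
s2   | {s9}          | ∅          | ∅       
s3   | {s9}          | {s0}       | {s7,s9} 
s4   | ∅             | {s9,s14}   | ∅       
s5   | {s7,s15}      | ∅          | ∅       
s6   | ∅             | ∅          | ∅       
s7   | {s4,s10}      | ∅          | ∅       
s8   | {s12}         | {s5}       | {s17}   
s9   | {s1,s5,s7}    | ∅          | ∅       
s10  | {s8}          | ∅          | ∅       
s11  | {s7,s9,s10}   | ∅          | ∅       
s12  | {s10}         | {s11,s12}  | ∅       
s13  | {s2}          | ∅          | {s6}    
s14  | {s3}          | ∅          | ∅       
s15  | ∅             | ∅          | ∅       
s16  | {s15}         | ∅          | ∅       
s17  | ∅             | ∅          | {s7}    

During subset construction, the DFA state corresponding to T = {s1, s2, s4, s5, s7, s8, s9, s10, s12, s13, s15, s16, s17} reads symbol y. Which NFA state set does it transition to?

{s4, s6, s7, s8, s10, s12, s17}

s8 on y → {s17}.
s13 on y → {s6}.
s17 on y → {s7}.
No y-transition from s1, s2, s4, s5, s7, s9, s10, s12, s15, s16.
Union after reading y: {s6, s7, s17}.
Now take the λ-closure:
From s7 via λ: add s4, s10.
From s10 via λ: add s8.
From s8 via λ: add s12.
No new states can be added; the closed set is {s4, s6, s7, s8, s10, s12, s17}.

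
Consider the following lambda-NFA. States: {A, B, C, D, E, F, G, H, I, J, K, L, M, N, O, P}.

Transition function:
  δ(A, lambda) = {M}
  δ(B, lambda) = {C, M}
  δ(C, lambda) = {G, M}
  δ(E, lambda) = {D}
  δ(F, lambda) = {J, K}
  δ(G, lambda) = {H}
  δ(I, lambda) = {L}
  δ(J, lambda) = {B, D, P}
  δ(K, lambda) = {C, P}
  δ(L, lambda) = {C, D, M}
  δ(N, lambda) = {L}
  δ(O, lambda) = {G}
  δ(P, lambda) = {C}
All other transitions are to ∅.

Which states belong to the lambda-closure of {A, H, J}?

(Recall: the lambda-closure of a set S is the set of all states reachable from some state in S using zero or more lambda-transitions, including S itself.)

{A, B, C, D, G, H, J, M, P}

Start with {A, H, J}.
From A via lambda: add M.
From J via lambda: add B, D, P.
From B via lambda: add C.
From C via lambda: add G.
No new states can be added; the closed set is {A, B, C, D, G, H, J, M, P}.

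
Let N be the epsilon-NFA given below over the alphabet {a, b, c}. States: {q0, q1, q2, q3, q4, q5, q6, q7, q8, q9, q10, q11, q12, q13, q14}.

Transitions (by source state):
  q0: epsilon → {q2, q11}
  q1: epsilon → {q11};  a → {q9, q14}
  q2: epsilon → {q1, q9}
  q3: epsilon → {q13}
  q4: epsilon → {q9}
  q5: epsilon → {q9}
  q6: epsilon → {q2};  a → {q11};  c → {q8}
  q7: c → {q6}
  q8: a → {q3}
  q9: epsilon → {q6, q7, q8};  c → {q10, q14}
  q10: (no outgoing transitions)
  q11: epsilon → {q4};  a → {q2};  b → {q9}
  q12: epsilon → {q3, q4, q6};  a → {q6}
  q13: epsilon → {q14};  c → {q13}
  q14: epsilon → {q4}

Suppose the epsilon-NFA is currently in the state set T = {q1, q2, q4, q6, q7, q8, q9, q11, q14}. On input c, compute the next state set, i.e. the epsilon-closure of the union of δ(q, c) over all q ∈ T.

q6 on c → {q8}.
q7 on c → {q6}.
q9 on c → {q10, q14}.
No c-transition from q1, q2, q4, q8, q11, q14.
Union after reading c: {q6, q8, q10, q14}.
Now take the epsilon-closure:
From q6 via epsilon: add q2.
From q14 via epsilon: add q4.
From q2 via epsilon: add q1, q9.
From q1 via epsilon: add q11.
From q9 via epsilon: add q7.
No new states can be added; the closed set is {q1, q2, q4, q6, q7, q8, q9, q10, q11, q14}.

{q1, q2, q4, q6, q7, q8, q9, q10, q11, q14}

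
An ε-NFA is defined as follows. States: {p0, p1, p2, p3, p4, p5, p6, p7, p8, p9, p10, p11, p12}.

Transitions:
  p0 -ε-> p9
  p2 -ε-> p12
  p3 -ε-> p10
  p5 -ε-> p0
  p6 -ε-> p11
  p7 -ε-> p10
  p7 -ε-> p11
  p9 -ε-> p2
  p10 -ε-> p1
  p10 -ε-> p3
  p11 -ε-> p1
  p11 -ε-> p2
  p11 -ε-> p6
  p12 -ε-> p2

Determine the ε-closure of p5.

Start with {p5}.
From p5 via ε: add p0.
From p0 via ε: add p9.
From p9 via ε: add p2.
From p2 via ε: add p12.
No new states can be added; the closed set is {p0, p2, p5, p9, p12}.

{p0, p2, p5, p9, p12}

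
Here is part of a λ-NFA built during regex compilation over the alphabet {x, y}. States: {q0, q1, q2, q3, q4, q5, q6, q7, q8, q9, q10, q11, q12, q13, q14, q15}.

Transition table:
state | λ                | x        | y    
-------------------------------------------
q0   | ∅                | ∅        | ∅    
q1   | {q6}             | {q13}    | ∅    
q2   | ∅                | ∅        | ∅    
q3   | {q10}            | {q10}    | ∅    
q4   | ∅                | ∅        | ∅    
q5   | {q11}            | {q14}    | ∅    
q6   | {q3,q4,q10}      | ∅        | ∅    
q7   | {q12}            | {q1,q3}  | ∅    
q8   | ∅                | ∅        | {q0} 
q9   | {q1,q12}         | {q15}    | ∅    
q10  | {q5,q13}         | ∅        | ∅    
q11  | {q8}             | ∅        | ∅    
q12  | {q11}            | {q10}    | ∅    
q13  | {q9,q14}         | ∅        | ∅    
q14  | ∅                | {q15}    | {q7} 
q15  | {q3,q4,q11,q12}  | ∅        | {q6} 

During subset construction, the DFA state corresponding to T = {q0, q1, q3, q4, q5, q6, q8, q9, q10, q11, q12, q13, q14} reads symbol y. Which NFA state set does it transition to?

q8 on y → {q0}.
q14 on y → {q7}.
No y-transition from q0, q1, q3, q4, q5, q6, q9, q10, q11, q12, q13.
Union after reading y: {q0, q7}.
Now take the λ-closure:
From q7 via λ: add q12.
From q12 via λ: add q11.
From q11 via λ: add q8.
No new states can be added; the closed set is {q0, q7, q8, q11, q12}.

{q0, q7, q8, q11, q12}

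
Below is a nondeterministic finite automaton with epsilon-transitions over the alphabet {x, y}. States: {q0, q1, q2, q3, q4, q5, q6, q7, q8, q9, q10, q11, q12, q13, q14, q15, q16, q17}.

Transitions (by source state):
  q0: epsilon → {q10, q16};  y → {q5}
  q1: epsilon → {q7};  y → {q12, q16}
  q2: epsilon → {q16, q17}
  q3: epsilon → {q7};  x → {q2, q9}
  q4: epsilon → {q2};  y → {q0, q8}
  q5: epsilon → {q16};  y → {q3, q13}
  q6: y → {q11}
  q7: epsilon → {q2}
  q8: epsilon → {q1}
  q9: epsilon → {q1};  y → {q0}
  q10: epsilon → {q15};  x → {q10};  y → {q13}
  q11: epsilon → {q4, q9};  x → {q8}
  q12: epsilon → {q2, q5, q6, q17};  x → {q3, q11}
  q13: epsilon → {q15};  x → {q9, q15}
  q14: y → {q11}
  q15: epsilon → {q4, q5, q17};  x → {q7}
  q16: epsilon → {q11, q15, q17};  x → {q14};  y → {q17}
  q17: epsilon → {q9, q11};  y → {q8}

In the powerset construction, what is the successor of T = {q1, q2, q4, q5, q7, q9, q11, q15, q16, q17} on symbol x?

q11 on x → {q8}.
q15 on x → {q7}.
q16 on x → {q14}.
No x-transition from q1, q2, q4, q5, q7, q9, q17.
Union after reading x: {q7, q8, q14}.
Now take the epsilon-closure:
From q7 via epsilon: add q2.
From q8 via epsilon: add q1.
From q2 via epsilon: add q16, q17.
From q16 via epsilon: add q11, q15.
From q17 via epsilon: add q9.
From q11 via epsilon: add q4.
From q15 via epsilon: add q5.
No new states can be added; the closed set is {q1, q2, q4, q5, q7, q8, q9, q11, q14, q15, q16, q17}.

{q1, q2, q4, q5, q7, q8, q9, q11, q14, q15, q16, q17}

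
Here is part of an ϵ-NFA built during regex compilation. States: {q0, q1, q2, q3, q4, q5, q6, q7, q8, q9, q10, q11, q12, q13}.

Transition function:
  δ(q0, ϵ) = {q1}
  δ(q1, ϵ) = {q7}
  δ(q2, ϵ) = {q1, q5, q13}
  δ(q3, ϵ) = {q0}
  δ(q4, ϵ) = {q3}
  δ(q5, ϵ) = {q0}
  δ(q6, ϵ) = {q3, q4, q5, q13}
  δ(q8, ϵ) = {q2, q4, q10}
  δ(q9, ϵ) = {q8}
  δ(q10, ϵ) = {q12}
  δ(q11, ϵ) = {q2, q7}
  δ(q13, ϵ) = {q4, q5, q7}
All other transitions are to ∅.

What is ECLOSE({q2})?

{q0, q1, q2, q3, q4, q5, q7, q13}

Start with {q2}.
From q2 via ϵ: add q1, q5, q13.
From q1 via ϵ: add q7.
From q5 via ϵ: add q0.
From q13 via ϵ: add q4.
From q4 via ϵ: add q3.
No new states can be added; the closed set is {q0, q1, q2, q3, q4, q5, q7, q13}.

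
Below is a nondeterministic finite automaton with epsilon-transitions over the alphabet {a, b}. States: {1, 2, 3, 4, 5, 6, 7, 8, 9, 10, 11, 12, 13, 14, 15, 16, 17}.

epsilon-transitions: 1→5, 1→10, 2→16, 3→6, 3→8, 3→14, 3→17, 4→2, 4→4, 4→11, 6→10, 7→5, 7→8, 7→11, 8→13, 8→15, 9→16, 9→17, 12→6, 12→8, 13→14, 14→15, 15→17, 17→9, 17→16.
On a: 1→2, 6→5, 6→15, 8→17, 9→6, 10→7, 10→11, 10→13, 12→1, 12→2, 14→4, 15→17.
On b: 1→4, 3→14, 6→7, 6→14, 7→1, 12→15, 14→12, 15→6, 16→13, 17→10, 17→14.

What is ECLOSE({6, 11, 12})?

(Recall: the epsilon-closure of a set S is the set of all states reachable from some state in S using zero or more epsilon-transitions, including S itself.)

Start with {6, 11, 12}.
From 6 via epsilon: add 10.
From 12 via epsilon: add 8.
From 8 via epsilon: add 13, 15.
From 13 via epsilon: add 14.
From 15 via epsilon: add 17.
From 17 via epsilon: add 9, 16.
No new states can be added; the closed set is {6, 8, 9, 10, 11, 12, 13, 14, 15, 16, 17}.

{6, 8, 9, 10, 11, 12, 13, 14, 15, 16, 17}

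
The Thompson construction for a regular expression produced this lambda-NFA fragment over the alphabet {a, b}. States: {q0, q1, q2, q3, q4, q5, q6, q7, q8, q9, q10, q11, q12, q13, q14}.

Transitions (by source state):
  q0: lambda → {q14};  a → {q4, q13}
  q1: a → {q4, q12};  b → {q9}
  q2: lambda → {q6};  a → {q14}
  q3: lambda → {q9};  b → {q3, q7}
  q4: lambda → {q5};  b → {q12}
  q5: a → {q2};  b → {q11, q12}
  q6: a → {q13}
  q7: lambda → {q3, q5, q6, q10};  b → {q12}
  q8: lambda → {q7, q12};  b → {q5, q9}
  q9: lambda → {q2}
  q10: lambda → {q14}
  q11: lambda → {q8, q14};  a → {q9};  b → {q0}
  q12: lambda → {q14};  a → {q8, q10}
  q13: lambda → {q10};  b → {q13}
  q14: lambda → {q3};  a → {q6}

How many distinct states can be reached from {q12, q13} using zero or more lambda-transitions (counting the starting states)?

Start with {q12, q13}.
From q12 via lambda: add q14.
From q13 via lambda: add q10.
From q14 via lambda: add q3.
From q3 via lambda: add q9.
From q9 via lambda: add q2.
From q2 via lambda: add q6.
lambda-closure = {q2, q3, q6, q9, q10, q12, q13, q14}, which has 8 states.

8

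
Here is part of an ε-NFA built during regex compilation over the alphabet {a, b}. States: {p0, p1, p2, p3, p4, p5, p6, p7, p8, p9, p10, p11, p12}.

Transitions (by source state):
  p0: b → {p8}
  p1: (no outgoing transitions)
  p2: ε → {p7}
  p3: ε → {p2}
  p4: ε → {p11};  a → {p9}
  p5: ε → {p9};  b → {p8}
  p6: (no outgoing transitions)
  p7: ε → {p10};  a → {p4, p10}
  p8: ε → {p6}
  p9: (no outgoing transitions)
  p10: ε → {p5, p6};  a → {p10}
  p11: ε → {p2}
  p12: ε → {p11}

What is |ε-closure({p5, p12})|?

Start with {p5, p12}.
From p5 via ε: add p9.
From p12 via ε: add p11.
From p11 via ε: add p2.
From p2 via ε: add p7.
From p7 via ε: add p10.
From p10 via ε: add p6.
ε-closure = {p2, p5, p6, p7, p9, p10, p11, p12}, which has 8 states.

8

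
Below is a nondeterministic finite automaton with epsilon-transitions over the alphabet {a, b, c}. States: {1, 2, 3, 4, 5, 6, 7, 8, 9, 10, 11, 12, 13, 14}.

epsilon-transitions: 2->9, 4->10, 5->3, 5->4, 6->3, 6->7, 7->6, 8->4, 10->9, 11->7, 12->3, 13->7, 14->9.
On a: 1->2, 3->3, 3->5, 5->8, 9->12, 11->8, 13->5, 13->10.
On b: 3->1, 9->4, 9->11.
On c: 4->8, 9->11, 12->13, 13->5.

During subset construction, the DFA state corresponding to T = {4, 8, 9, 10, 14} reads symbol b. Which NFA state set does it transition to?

9 on b → {4, 11}.
No b-transition from 4, 8, 10, 14.
Union after reading b: {4, 11}.
Now take the epsilon-closure:
From 4 via epsilon: add 10.
From 11 via epsilon: add 7.
From 7 via epsilon: add 6.
From 10 via epsilon: add 9.
From 6 via epsilon: add 3.
No new states can be added; the closed set is {3, 4, 6, 7, 9, 10, 11}.

{3, 4, 6, 7, 9, 10, 11}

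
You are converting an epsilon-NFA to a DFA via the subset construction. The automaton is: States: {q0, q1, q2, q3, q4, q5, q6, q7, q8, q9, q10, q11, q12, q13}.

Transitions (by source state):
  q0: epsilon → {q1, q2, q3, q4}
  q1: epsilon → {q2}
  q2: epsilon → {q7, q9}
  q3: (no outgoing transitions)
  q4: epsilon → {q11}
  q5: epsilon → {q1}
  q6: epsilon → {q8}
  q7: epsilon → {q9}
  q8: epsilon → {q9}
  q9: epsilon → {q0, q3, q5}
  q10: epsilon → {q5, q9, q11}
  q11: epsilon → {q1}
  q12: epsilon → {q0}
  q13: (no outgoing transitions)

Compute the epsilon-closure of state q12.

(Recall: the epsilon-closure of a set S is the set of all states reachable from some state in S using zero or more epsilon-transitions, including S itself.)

Start with {q12}.
From q12 via epsilon: add q0.
From q0 via epsilon: add q1, q2, q3, q4.
From q2 via epsilon: add q7, q9.
From q4 via epsilon: add q11.
From q9 via epsilon: add q5.
No new states can be added; the closed set is {q0, q1, q2, q3, q4, q5, q7, q9, q11, q12}.

{q0, q1, q2, q3, q4, q5, q7, q9, q11, q12}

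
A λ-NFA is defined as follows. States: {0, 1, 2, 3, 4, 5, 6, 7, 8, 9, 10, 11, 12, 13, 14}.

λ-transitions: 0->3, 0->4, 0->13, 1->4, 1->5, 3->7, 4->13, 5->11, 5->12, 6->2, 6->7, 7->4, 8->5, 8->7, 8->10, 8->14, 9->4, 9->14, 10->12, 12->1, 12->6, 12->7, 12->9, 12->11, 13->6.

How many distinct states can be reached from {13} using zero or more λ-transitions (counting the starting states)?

5

Start with {13}.
From 13 via λ: add 6.
From 6 via λ: add 2, 7.
From 7 via λ: add 4.
λ-closure = {2, 4, 6, 7, 13}, which has 5 states.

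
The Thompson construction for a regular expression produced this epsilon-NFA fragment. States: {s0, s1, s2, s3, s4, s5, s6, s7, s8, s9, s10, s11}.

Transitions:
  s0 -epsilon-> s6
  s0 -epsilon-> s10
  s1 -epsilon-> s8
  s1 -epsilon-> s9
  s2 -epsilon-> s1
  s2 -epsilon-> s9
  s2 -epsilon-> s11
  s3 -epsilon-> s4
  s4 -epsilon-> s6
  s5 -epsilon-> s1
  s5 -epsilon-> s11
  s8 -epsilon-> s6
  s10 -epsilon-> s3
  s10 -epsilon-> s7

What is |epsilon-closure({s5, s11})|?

6

Start with {s5, s11}.
From s5 via epsilon: add s1.
From s1 via epsilon: add s8, s9.
From s8 via epsilon: add s6.
epsilon-closure = {s1, s5, s6, s8, s9, s11}, which has 6 states.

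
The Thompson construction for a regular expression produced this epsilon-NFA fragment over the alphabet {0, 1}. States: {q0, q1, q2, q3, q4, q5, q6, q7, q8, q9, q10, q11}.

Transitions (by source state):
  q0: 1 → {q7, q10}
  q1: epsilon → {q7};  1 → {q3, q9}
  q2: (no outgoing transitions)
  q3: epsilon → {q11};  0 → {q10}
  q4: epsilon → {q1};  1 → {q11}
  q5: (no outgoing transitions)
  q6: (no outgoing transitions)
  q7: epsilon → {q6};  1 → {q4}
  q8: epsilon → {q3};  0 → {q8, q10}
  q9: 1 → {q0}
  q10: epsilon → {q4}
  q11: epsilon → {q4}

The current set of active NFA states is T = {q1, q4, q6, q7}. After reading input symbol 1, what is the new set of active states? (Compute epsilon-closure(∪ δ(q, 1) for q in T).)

q1 on 1 → {q3, q9}.
q4 on 1 → {q11}.
q7 on 1 → {q4}.
No 1-transition from q6.
Union after reading 1: {q3, q4, q9, q11}.
Now take the epsilon-closure:
From q4 via epsilon: add q1.
From q1 via epsilon: add q7.
From q7 via epsilon: add q6.
No new states can be added; the closed set is {q1, q3, q4, q6, q7, q9, q11}.

{q1, q3, q4, q6, q7, q9, q11}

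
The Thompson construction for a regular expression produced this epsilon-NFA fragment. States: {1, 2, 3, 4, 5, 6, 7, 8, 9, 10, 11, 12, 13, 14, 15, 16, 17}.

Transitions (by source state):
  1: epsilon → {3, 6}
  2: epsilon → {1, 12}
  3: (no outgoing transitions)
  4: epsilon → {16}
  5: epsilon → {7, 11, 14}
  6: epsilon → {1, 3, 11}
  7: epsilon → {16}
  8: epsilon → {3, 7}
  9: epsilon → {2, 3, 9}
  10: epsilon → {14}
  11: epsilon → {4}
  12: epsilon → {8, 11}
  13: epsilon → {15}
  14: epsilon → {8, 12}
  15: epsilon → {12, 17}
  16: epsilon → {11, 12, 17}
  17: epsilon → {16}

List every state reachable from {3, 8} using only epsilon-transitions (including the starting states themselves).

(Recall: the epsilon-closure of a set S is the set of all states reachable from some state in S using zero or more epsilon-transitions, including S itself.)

Start with {3, 8}.
From 8 via epsilon: add 7.
From 7 via epsilon: add 16.
From 16 via epsilon: add 11, 12, 17.
From 11 via epsilon: add 4.
No new states can be added; the closed set is {3, 4, 7, 8, 11, 12, 16, 17}.

{3, 4, 7, 8, 11, 12, 16, 17}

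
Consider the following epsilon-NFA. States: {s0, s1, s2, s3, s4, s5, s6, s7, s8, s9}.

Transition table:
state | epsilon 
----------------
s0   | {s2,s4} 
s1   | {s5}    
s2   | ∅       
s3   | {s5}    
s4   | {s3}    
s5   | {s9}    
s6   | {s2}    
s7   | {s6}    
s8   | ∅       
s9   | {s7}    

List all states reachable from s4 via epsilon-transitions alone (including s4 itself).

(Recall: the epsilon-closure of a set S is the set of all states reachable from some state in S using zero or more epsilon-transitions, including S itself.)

Start with {s4}.
From s4 via epsilon: add s3.
From s3 via epsilon: add s5.
From s5 via epsilon: add s9.
From s9 via epsilon: add s7.
From s7 via epsilon: add s6.
From s6 via epsilon: add s2.
No new states can be added; the closed set is {s2, s3, s4, s5, s6, s7, s9}.

{s2, s3, s4, s5, s6, s7, s9}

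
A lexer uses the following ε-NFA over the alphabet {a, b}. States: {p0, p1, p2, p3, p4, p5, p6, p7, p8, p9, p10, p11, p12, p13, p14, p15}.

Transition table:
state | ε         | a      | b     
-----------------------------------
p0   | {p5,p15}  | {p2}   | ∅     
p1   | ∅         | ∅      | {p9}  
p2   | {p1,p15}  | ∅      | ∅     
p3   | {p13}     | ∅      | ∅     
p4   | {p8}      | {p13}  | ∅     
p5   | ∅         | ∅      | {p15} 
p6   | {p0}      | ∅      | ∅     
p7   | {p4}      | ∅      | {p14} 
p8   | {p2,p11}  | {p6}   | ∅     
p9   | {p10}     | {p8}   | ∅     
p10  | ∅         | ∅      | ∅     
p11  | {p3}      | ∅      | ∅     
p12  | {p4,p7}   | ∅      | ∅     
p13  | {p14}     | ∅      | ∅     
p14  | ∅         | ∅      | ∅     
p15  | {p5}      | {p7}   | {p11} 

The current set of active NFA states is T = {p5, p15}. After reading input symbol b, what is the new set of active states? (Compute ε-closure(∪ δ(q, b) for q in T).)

p5 on b → {p15}.
p15 on b → {p11}.
Union after reading b: {p11, p15}.
Now take the ε-closure:
From p11 via ε: add p3.
From p15 via ε: add p5.
From p3 via ε: add p13.
From p13 via ε: add p14.
No new states can be added; the closed set is {p3, p5, p11, p13, p14, p15}.

{p3, p5, p11, p13, p14, p15}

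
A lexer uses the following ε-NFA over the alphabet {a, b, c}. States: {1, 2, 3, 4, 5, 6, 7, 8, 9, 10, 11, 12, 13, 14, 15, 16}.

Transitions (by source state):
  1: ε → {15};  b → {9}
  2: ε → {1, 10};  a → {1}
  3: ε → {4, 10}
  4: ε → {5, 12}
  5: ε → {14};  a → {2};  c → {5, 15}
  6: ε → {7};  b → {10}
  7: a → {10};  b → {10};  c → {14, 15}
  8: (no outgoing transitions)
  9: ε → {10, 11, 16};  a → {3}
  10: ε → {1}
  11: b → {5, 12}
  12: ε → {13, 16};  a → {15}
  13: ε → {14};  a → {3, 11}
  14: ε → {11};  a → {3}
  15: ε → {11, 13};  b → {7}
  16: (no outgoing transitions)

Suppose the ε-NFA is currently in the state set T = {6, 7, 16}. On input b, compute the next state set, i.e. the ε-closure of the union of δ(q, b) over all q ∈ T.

{1, 10, 11, 13, 14, 15}

6 on b → {10}.
7 on b → {10}.
No b-transition from 16.
Union after reading b: {10}.
Now take the ε-closure:
From 10 via ε: add 1.
From 1 via ε: add 15.
From 15 via ε: add 11, 13.
From 13 via ε: add 14.
No new states can be added; the closed set is {1, 10, 11, 13, 14, 15}.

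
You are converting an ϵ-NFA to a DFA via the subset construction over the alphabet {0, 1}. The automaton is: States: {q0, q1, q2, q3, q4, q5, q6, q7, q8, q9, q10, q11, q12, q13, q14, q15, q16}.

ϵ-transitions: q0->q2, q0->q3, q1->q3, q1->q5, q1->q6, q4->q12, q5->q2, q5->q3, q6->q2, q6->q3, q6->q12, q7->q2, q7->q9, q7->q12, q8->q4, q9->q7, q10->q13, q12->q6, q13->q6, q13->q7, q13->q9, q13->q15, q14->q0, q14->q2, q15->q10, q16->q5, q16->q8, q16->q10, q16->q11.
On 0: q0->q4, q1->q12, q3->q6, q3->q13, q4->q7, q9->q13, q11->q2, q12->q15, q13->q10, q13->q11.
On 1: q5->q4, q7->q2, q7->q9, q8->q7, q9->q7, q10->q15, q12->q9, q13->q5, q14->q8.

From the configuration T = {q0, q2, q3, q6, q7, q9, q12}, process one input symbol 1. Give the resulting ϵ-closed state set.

{q2, q3, q6, q7, q9, q12}

q7 on 1 → {q2, q9}.
q9 on 1 → {q7}.
q12 on 1 → {q9}.
No 1-transition from q0, q2, q3, q6.
Union after reading 1: {q2, q7, q9}.
Now take the ϵ-closure:
From q7 via ϵ: add q12.
From q12 via ϵ: add q6.
From q6 via ϵ: add q3.
No new states can be added; the closed set is {q2, q3, q6, q7, q9, q12}.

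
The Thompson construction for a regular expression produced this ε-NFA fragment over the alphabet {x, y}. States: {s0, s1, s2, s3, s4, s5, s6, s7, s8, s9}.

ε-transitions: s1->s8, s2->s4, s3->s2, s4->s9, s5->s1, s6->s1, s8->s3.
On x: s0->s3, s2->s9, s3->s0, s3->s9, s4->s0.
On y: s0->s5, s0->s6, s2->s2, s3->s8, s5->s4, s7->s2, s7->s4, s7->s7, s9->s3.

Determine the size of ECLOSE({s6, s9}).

7

Start with {s6, s9}.
From s6 via ε: add s1.
From s1 via ε: add s8.
From s8 via ε: add s3.
From s3 via ε: add s2.
From s2 via ε: add s4.
ε-closure = {s1, s2, s3, s4, s6, s8, s9}, which has 7 states.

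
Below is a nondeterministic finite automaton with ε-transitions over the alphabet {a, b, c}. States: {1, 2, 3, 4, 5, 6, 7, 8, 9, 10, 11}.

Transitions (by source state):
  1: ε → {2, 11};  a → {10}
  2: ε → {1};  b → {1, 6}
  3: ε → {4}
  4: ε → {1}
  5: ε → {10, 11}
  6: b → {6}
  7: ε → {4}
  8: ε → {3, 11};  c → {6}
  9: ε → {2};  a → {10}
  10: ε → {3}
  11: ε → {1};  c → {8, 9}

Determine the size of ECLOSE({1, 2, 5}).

7

Start with {1, 2, 5}.
From 1 via ε: add 11.
From 5 via ε: add 10.
From 10 via ε: add 3.
From 3 via ε: add 4.
ε-closure = {1, 2, 3, 4, 5, 10, 11}, which has 7 states.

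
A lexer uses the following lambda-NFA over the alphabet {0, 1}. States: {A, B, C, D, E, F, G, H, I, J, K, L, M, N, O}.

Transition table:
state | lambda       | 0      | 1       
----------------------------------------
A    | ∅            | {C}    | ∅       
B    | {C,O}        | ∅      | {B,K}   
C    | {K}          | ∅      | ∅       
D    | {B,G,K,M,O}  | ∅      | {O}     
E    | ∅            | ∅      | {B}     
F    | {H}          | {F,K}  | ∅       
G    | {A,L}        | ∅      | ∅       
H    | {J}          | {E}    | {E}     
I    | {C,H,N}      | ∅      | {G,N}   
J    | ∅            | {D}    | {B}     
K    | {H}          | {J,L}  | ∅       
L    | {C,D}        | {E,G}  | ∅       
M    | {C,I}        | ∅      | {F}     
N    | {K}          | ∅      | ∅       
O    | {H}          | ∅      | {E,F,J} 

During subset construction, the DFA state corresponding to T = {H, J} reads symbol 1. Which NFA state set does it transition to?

H on 1 → {E}.
J on 1 → {B}.
Union after reading 1: {B, E}.
Now take the lambda-closure:
From B via lambda: add C, O.
From C via lambda: add K.
From O via lambda: add H.
From H via lambda: add J.
No new states can be added; the closed set is {B, C, E, H, J, K, O}.

{B, C, E, H, J, K, O}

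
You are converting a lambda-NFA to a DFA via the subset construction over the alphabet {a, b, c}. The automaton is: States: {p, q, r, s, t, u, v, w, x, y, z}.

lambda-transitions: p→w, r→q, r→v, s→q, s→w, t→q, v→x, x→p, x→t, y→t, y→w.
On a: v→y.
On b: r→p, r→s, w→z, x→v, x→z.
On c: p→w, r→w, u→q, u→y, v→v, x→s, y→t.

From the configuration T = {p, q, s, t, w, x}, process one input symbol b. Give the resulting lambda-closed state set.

w on b → {z}.
x on b → {v, z}.
No b-transition from p, q, s, t.
Union after reading b: {v, z}.
Now take the lambda-closure:
From v via lambda: add x.
From x via lambda: add p, t.
From p via lambda: add w.
From t via lambda: add q.
No new states can be added; the closed set is {p, q, t, v, w, x, z}.

{p, q, t, v, w, x, z}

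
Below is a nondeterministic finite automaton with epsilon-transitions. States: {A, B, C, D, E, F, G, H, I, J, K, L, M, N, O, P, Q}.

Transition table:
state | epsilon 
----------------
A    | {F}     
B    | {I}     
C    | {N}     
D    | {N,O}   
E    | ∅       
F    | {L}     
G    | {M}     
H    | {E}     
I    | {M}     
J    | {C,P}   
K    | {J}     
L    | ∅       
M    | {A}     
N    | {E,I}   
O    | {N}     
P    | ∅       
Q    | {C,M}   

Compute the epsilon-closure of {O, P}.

Start with {O, P}.
From O via epsilon: add N.
From N via epsilon: add E, I.
From I via epsilon: add M.
From M via epsilon: add A.
From A via epsilon: add F.
From F via epsilon: add L.
No new states can be added; the closed set is {A, E, F, I, L, M, N, O, P}.

{A, E, F, I, L, M, N, O, P}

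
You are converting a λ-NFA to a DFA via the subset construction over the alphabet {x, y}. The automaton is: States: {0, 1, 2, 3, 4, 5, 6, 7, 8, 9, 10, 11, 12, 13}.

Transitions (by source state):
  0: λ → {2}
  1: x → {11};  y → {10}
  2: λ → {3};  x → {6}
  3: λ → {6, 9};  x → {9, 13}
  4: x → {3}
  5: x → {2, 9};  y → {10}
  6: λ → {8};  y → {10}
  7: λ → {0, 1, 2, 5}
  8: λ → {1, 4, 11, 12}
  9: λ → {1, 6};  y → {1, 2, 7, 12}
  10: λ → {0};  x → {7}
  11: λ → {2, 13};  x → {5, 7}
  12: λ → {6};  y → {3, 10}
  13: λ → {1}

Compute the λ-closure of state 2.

Start with {2}.
From 2 via λ: add 3.
From 3 via λ: add 6, 9.
From 6 via λ: add 8.
From 9 via λ: add 1.
From 8 via λ: add 4, 11, 12.
From 11 via λ: add 13.
No new states can be added; the closed set is {1, 2, 3, 4, 6, 8, 9, 11, 12, 13}.

{1, 2, 3, 4, 6, 8, 9, 11, 12, 13}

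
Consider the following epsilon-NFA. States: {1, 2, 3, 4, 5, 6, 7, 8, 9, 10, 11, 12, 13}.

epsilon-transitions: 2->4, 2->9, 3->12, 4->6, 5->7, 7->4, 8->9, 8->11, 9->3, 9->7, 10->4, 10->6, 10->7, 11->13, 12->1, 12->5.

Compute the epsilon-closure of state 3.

{1, 3, 4, 5, 6, 7, 12}

Start with {3}.
From 3 via epsilon: add 12.
From 12 via epsilon: add 1, 5.
From 5 via epsilon: add 7.
From 7 via epsilon: add 4.
From 4 via epsilon: add 6.
No new states can be added; the closed set is {1, 3, 4, 5, 6, 7, 12}.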